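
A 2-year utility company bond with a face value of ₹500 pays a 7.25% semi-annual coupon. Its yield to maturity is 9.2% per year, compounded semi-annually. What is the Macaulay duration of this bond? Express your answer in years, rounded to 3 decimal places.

1.895 years

Periodic yield y = 0.046. Discount each cash flow and weight by its period:
  t   CF        PV=CF/(1+0.046)^t    t·PV
  1       18.125        17.3279        17.3279
  2       18.125        16.5659        33.1318
  3       18.125        15.8374        47.5121
  4      518.125       432.8205     1,731.2819
  Σ                    482.5517     1,829.2537
Price P = Σ PV = 482.5517.
Macaulay duration = Σ(t·PV) / P = 1,829.2537 / 482.5517 = 3.79079 half-year periods.
In years: 3.79079 / 2 = 1.89540 years.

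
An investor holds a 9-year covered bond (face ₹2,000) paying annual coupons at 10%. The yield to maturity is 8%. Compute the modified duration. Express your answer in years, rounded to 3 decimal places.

6.015 years

Periodic yield y = 0.08. First find Macaulay duration:
  t   CF        PV=CF/(1+0.08)^t    t·PV
  1       200.00       185.1852       185.1852
  2       200.00       171.4678       342.9355
  3       200.00       158.7664       476.2993
  4       200.00       147.0060       588.0239
  5       200.00       136.1166       680.5832
  6       200.00       126.0339       756.2036
  7       200.00       116.6981       816.8866
  8       200.00       108.0538       864.4302
  9     2,200.00     1,100.5477     9,904.9295
  Σ                  2,249.8755    14,615.4770
P = 2,249.8755; Macaulay duration = 14,615.4770 / 2,249.8755 = 6.49613 years.
Modified duration = D_Mac / (1 + y) = 6.49613 / 1.08 = 6.01493 years.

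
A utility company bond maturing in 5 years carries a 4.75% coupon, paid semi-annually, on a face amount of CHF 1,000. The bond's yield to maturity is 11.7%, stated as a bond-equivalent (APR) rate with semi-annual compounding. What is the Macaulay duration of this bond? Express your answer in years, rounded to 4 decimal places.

Periodic yield y = 0.0585. Discount each cash flow and weight by its period:
  t   CF        PV=CF/(1+0.0585)^t    t·PV
  1        23.75        22.4374        22.4374
  2        23.75        21.1974        42.3947
  3        23.75        20.0259        60.0776
  4        23.75        18.9191        75.6763
  5        23.75        17.8735        89.3674
  6        23.75        16.8857       101.3141
  7        23.75        15.9525       111.6672
  8        23.75        15.0708       120.5665
  9        23.75        14.2379       128.1411
  10    1,023.75       579.8095     5,798.0945
  Σ                    742.4095     6,549.7368
Price P = Σ PV = 742.4095.
Macaulay duration = Σ(t·PV) / P = 6,549.7368 / 742.4095 = 8.82227 half-year periods.
In years: 8.82227 / 2 = 4.41113 years.

4.4111 years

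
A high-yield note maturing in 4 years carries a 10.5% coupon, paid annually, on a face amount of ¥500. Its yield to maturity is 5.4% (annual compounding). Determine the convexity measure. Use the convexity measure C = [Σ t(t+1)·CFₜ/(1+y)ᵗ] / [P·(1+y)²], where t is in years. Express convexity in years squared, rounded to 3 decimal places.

With y = 0.054:
  t   CF        PV=CF/(1+0.054)^t    t·PV        t(t+1)·PV
  1        52.50        49.8102        49.8102          99.6205
  2        52.50        47.2583        94.5166         283.5498
  3        52.50        44.8371       134.5113         538.0451
  4       552.50       447.6822     1,790.7288       8,953.6442
  Σ                    589.5879     2,069.5670       9,874.8597
P = 589.5879.
Convexity = Σ t(t+1)·PV / [P·(1+y)²] = 9,874.8597 / (589.5879 × 1.110916) = 15.07652.

15.077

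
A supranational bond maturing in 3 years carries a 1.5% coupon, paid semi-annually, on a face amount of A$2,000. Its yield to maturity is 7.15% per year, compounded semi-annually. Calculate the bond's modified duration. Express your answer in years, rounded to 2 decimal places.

2.84 years

Periodic yield y = 0.03575. First find Macaulay duration:
  t   CF        PV=CF/(1+0.03575)^t    t·PV
  1        15.00        14.4823        14.4823
  2        15.00        13.9824        27.9648
  3        15.00        13.4998        40.4993
  4        15.00        13.0338        52.1353
  5        15.00        12.5839        62.9197
  6     2,015.00     1,632.0949     9,792.5692
  Σ                  1,699.6770     9,990.5705
P = 1,699.6770; Macaulay duration = 9,990.5705 / 1,699.6770 = 5.87792 half-year periods = 2.93896 years.
Modified duration = D_Mac / (1 + y) = 2.93896 / 1.03575 = 2.83752 years.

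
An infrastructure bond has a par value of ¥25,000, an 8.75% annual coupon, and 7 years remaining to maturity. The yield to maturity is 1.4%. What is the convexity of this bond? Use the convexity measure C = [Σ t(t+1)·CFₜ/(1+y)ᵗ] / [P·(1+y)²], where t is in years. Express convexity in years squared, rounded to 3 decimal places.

42.143

With y = 0.014:
  t   CF        PV=CF/(1+0.014)^t    t·PV        t(t+1)·PV
  1     2,187.50     2,157.2978     2,157.2978       4,314.5957
  2     2,187.50     2,127.5127     4,255.0253      12,765.0759
  3     2,187.50     2,098.1387     6,294.4161      25,177.6645
  4     2,187.50     2,069.1703     8,276.6813      41,383.4065
  5     2,187.50     2,040.6019    10,203.0095      61,218.0570
  6     2,187.50     2,012.4279    12,074.5675      84,521.9722
  7    27,187.50    24,666.2762   172,663.9331   1,381,311.4644
  Σ                 37,171.4255   215,924.9306   1,610,692.2363
P = 37,171.4255.
Convexity = Σ t(t+1)·PV / [P·(1+y)²] = 1,610,692.2363 / (37,171.4255 × 1.028196) = 42.14319.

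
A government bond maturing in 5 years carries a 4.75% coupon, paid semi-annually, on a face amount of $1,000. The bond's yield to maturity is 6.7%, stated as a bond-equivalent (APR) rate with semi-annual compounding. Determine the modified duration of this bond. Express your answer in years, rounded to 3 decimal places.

Periodic yield y = 0.0335. First find Macaulay duration:
  t   CF        PV=CF/(1+0.0335)^t    t·PV
  1        23.75        22.9802        22.9802
  2        23.75        22.2353        44.4706
  3        23.75        21.5145        64.5436
  4        23.75        20.8172        83.2687
  5        23.75        20.1424       100.7120
  6        23.75        19.4895       116.9370
  7        23.75        18.8578       132.0044
  8        23.75        18.2465       145.9721
  9        23.75        17.6551       158.8956
  10    1,023.75       736.3582     7,363.5816
  Σ                    918.2966     8,233.3657
P = 918.2966; Macaulay duration = 8,233.3657 / 918.2966 = 8.96591 half-year periods = 4.48296 years.
Modified duration = D_Mac / (1 + y) = 4.48296 / 1.0335 = 4.33764 years.

4.338 years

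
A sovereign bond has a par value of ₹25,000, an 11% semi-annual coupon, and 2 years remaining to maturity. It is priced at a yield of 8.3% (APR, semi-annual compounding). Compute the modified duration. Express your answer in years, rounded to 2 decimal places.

1.78 years

Periodic yield y = 0.0415. First find Macaulay duration:
  t   CF        PV=CF/(1+0.0415)^t    t·PV
  1     1,375.00     1,320.2112     1,320.2112
  2     1,375.00     1,267.6056     2,535.2112
  3     1,375.00     1,217.0961     3,651.2883
  4    26,375.00    22,415.8582    89,663.4329
  Σ                 26,220.7712    97,170.1437
P = 26,220.7712; Macaulay duration = 97,170.1437 / 26,220.7712 = 3.70585 half-year periods = 1.85292 years.
Modified duration = D_Mac / (1 + y) = 1.85292 / 1.0415 = 1.77909 years.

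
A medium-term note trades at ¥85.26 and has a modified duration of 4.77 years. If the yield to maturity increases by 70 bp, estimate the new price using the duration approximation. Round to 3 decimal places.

Duration approximation: ΔP/P ≈ -D_mod · Δy = -4.77 × (+0.007) = -0.033390.
New price ≈ 85.26 × (1 - 0.033390) = 82.4131686.

¥82.413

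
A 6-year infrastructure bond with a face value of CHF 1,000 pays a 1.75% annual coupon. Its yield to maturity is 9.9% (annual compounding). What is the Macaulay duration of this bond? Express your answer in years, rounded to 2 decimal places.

Periodic yield y = 0.099. Discount each cash flow and weight by its year:
  t   CF        PV=CF/(1+0.099)^t    t·PV
  1        17.50        15.9236        15.9236
  2        17.50        14.4891        28.9783
  3        17.50        13.1839        39.5518
  4        17.50        11.9963        47.9852
  5        17.50        10.9156        54.5782
  6     1,017.50       577.4950     3,464.9703
  Σ                    644.0036     3,651.9874
Price P = Σ PV = 644.0036.
Macaulay duration = Σ(t·PV) / P = 3,651.9874 / 644.0036 = 5.67076 years.

5.67 years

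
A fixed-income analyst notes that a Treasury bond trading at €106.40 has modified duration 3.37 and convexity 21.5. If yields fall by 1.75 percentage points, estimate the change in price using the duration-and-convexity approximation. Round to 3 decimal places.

Duration effect: -D_mod·Δy = -3.37 × (-0.0175) = +0.058975
Convexity effect: ½·C·(Δy)² = 0.5 × 21.5 × (-0.0175)² = +0.0032921875
ΔP/P ≈ +0.058975 + 0.0032921875 = +0.0622671875
ΔP ≈ 106.40 × (+0.0622671875) = +6.62522875.

+€6.625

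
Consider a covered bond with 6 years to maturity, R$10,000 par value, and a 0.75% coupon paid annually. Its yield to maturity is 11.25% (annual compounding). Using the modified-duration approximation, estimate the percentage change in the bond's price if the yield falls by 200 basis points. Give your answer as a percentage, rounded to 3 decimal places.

Periodic yield y = 0.1125. Modified duration first:
  t   CF        PV=CF/(1+0.1125)^t    t·PV
  1        75.00        67.4157        67.4157
  2        75.00        60.5984       121.1968
  3        75.00        54.4705       163.4114
  4        75.00        48.9622       195.8489
  5        75.00        44.0110       220.0550
  6    10,075.00     5,314.2862    31,885.7170
  Σ                  5,589.7440    32,653.6449
P = 5,589.7440; D_Mac = 5.84171 yrs; D_mod = 5.84171/(1+0.1125) = 5.25097 yrs.
ΔP/P ≈ -D_mod · Δy = -5.25097 × (-0.02) = +0.105019 = +10.5019%.

+10.502%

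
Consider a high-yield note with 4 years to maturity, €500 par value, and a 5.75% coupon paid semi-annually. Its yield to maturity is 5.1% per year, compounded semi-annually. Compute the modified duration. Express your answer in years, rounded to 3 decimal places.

3.545 years

Periodic yield y = 0.0255. First find Macaulay duration:
  t   CF        PV=CF/(1+0.0255)^t    t·PV
  1       14.375        14.0176        14.0176
  2       14.375        13.6690        27.3380
  3       14.375        13.3291        39.9873
  4       14.375        12.9977        51.9906
  5       14.375        12.6745        63.3723
  6       14.375        12.3593        74.1558
  7       14.375        12.0520        84.3638
  8      514.375       420.5276     3,364.2210
  Σ                    511.6267     3,719.4464
P = 511.6267; Macaulay duration = 3,719.4464 / 511.6267 = 7.26984 half-year periods = 3.63492 years.
Modified duration = D_Mac / (1 + y) = 3.63492 / 1.0255 = 3.54454 years.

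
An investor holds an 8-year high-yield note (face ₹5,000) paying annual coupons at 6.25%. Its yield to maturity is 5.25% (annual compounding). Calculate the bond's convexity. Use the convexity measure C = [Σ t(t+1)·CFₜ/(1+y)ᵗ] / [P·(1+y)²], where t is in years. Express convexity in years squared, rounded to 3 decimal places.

49.846

With y = 0.0525:
  t   CF        PV=CF/(1+0.0525)^t    t·PV        t(t+1)·PV
  1       312.50       296.9121       296.9121         593.8242
  2       312.50       282.1018       564.2035       1,692.6106
  3       312.50       268.0302       804.0906       3,216.3622
  4       312.50       254.6605     1,018.6420       5,093.2102
  5       312.50       241.9577     1,209.7886       7,258.7319
  6       312.50       229.8886     1,379.3315       9,655.3203
  7       312.50       218.4215     1,528.9502      12,231.6013
  8     5,312.50     3,527.9474    28,223.5796     254,012.2161
  Σ                  5,319.9198    35,025.4981     293,753.8768
P = 5,319.9198.
Convexity = Σ t(t+1)·PV / [P·(1+y)²] = 293,753.8768 / (5,319.9198 × 1.107756) = 49.84646.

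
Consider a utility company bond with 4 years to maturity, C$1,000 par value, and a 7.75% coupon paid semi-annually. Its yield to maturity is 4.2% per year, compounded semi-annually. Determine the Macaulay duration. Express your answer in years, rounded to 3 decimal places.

3.548 years

Periodic yield y = 0.021. Discount each cash flow and weight by its period:
  t   CF        PV=CF/(1+0.021)^t    t·PV
  1        38.75        37.9530        37.9530
  2        38.75        37.1724        74.3447
  3        38.75        36.4078       109.2234
  4        38.75        35.6590       142.6359
  5        38.75        34.9255       174.6276
  6        38.75        34.2072       205.2431
  7        38.75        33.5036       234.5252
  8     1,038.75       879.6403     7,037.1221
  Σ                  1,129.4687     8,015.6750
Price P = Σ PV = 1,129.4687.
Macaulay duration = Σ(t·PV) / P = 8,015.6750 / 1,129.4687 = 7.09685 half-year periods.
In years: 7.09685 / 2 = 3.54843 years.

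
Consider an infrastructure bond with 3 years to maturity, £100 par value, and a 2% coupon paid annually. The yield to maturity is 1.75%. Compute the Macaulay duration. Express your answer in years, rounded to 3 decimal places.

Periodic yield y = 0.0175. Discount each cash flow and weight by its year:
  t   CF        PV=CF/(1+0.0175)^t    t·PV
  1         2.00         1.9656         1.9656
  2         2.00         1.9318         3.8636
  3       102.00        96.8271       290.4813
  Σ                    100.7245       296.3105
Price P = Σ PV = 100.7245.
Macaulay duration = Σ(t·PV) / P = 296.3105 / 100.7245 = 2.94179 years.

2.942 years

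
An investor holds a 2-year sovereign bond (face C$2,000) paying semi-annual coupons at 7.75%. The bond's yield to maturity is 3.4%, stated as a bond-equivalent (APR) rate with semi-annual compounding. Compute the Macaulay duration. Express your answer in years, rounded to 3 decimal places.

Periodic yield y = 0.017. Discount each cash flow and weight by its period:
  t   CF        PV=CF/(1+0.017)^t    t·PV
  1        77.50        76.2045        76.2045
  2        77.50        74.9307       149.8614
  3        77.50        73.6782       221.0345
  4     2,077.50     1,942.0358     7,768.1430
  Σ                  2,166.8491     8,215.2434
Price P = Σ PV = 2,166.8491.
Macaulay duration = Σ(t·PV) / P = 8,215.2434 / 2,166.8491 = 3.79133 half-year periods.
In years: 3.79133 / 2 = 1.89567 years.

1.896 years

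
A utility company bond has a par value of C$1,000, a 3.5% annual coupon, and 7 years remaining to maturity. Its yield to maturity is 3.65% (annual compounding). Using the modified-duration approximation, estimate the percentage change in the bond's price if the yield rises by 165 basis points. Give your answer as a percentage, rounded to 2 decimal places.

-10.07%

Periodic yield y = 0.0365. Modified duration first:
  t   CF        PV=CF/(1+0.0365)^t    t·PV
  1        35.00        33.7675        33.7675
  2        35.00        32.5784        65.1568
  3        35.00        31.4311        94.2934
  4        35.00        30.3243       121.2972
  5        35.00        29.2564       146.2822
  6        35.00        28.2262       169.3571
  7     1,035.00       805.2954     5,637.0676
  Σ                    990.8793     6,267.2218
P = 990.8793; D_Mac = 6.32491 yrs; D_mod = 6.32491/(1+0.0365) = 6.10218 yrs.
ΔP/P ≈ -D_mod · Δy = -6.10218 × (+0.0165) = -0.100686 = -10.0686%.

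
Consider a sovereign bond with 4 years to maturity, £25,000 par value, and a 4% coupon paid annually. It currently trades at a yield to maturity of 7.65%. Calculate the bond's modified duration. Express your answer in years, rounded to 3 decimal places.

Periodic yield y = 0.0765. First find Macaulay duration:
  t   CF        PV=CF/(1+0.0765)^t    t·PV
  1     1,000.00       928.9364       928.9364
  2     1,000.00       862.9228     1,725.8456
  3     1,000.00       801.6003     2,404.8010
  4    26,000.00    19,360.5286    77,442.1145
  Σ                 21,953.9881    82,501.6975
P = 21,953.9881; Macaulay duration = 82,501.6975 / 21,953.9881 = 3.75794 years.
Modified duration = D_Mac / (1 + y) = 3.75794 / 1.0765 = 3.49088 years.

3.491 years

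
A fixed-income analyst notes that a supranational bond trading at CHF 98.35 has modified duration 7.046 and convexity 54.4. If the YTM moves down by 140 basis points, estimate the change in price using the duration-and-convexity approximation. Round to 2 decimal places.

Duration effect: -D_mod·Δy = -7.046 × (-0.014) = +0.098644
Convexity effect: ½·C·(Δy)² = 0.5 × 54.4 × (-0.014)² = +0.0053312
ΔP/P ≈ +0.098644 + 0.0053312 = +0.1039752
ΔP ≈ 98.35 × (+0.1039752) = +10.22596092.

+CHF 10.23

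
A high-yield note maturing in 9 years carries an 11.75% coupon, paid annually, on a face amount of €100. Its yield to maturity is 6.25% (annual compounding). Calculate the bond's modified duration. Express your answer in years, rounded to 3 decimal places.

Periodic yield y = 0.0625. First find Macaulay duration:
  t   CF        PV=CF/(1+0.0625)^t    t·PV
  1        11.75        11.0588        11.0588
  2        11.75        10.4083        20.8166
  3        11.75         9.7961        29.3882
  4        11.75         9.2198        36.8793
  5        11.75         8.6775        43.3874
  6        11.75         8.1670        49.0022
  7        11.75         7.6866        53.8063
  8        11.75         7.2345        57.8757
  9       111.75        64.7571       582.8135
  Σ                    137.0056       885.0279
P = 137.0056; Macaulay duration = 885.0279 / 137.0056 = 6.45979 years.
Modified duration = D_Mac / (1 + y) = 6.45979 / 1.0625 = 6.07980 years.

6.080 years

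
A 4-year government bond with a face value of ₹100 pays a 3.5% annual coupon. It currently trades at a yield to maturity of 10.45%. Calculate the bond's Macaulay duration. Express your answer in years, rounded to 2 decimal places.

Periodic yield y = 0.1045. Discount each cash flow and weight by its year:
  t   CF        PV=CF/(1+0.1045)^t    t·PV
  1         3.50         3.1689         3.1689
  2         3.50         2.8690         5.7381
  3         3.50         2.5976         7.7928
  4       103.50        69.5469       278.1874
  Σ                     78.1823       294.8871
Price P = Σ PV = 78.1823.
Macaulay duration = Σ(t·PV) / P = 294.8871 / 78.1823 = 3.77179 years.

3.77 years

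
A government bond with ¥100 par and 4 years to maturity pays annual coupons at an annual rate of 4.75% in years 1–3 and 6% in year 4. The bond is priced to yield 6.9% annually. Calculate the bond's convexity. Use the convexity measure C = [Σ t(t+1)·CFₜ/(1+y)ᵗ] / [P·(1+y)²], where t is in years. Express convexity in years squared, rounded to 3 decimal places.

With y = 0.069:
  t   CF        PV=CF/(1+0.069)^t    t·PV        t(t+1)·PV
  1         4.75         4.4434         4.4434           8.8868
  2         4.75         4.1566         8.3132          24.9396
  3         4.75         3.8883        11.6649          46.6597
  4       106.00        81.1699       324.6796       1,623.3981
  Σ                     93.6582       349.1011       1,703.8842
P = 93.6582.
Convexity = Σ t(t+1)·PV / [P·(1+y)²] = 1,703.8842 / (93.6582 × 1.142761) = 15.91984.

15.920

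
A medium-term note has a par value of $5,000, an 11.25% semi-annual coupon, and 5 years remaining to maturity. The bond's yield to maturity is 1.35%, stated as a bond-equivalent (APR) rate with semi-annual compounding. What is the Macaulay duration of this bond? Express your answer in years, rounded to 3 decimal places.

4.164 years

Periodic yield y = 0.00675. Discount each cash flow and weight by its period:
  t   CF        PV=CF/(1+0.00675)^t    t·PV
  1       281.25       279.3643       279.3643
  2       281.25       277.4912       554.9825
  3       281.25       275.6307       826.8922
  4       281.25       273.7827     1,095.1307
  5       281.25       271.9470     1,359.7352
  6       281.25       270.1237     1,620.7422
  7       281.25       268.3126     1,878.1882
  8       281.25       266.5136     2,132.1090
  9       281.25       264.7267     2,382.5405
  10    5,281.25     4,937.6505    49,376.5047
  Σ                  7,385.5431    61,506.1895
Price P = Σ PV = 7,385.5431.
Macaulay duration = Σ(t·PV) / P = 61,506.1895 / 7,385.5431 = 8.32792 half-year periods.
In years: 8.32792 / 2 = 4.16396 years.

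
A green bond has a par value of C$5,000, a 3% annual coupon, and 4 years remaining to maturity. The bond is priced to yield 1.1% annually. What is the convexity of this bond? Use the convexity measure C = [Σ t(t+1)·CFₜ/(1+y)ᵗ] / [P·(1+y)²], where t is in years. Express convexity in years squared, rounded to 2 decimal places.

With y = 0.011:
  t   CF        PV=CF/(1+0.011)^t    t·PV        t(t+1)·PV
  1       150.00       148.3680       148.3680         296.7359
  2       150.00       146.7537       293.5073         880.5220
  3       150.00       145.1569       435.4708       1,741.8832
  4     5,150.00     4,929.4970    19,717.9880      98,589.9400
  Σ                  5,369.7756    20,595.3341     101,509.0811
P = 5,369.7756.
Convexity = Σ t(t+1)·PV / [P·(1+y)²] = 101,509.0811 / (5,369.7756 × 1.022121) = 18.49466.

18.49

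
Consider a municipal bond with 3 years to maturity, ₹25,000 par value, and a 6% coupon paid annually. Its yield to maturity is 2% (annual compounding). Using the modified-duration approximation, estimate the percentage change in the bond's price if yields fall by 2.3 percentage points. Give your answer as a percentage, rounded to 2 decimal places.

+6.41%

Periodic yield y = 0.02. Modified duration first:
  t   CF        PV=CF/(1+0.02)^t    t·PV
  1     1,500.00     1,470.5882     1,470.5882
  2     1,500.00     1,441.7532     2,883.5063
  3    26,500.00    24,971.5419    74,914.6256
  Σ                 27,883.8833    79,268.7202
P = 27,883.8833; D_Mac = 2.84281 yrs; D_mod = 2.84281/(1+0.02) = 2.78707 yrs.
ΔP/P ≈ -D_mod · Δy = -2.78707 × (-0.023) = +0.064103 = +6.4103%.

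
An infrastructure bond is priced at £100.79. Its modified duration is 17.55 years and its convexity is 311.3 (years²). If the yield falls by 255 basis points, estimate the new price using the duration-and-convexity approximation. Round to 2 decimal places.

£156.10

Duration effect: -D_mod·Δy = -17.55 × (-0.0255) = +0.447525
Convexity effect: ½·C·(Δy)² = 0.5 × 311.3 × (-0.0255)² = +0.1012114125
ΔP/P ≈ +0.447525 + 0.1012114125 = +0.5487364125
New price ≈ 100.79 × (1 + 0.5487364125) = 156.097143015875.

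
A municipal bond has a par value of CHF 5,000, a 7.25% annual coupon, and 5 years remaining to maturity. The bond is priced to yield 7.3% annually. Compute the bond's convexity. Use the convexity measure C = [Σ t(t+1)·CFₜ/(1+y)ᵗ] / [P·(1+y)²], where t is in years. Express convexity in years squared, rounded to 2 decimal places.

With y = 0.073:
  t   CF        PV=CF/(1+0.073)^t    t·PV        t(t+1)·PV
  1       362.50       337.8378       337.8378         675.6757
  2       362.50       314.8535       629.7071       1,889.1212
  3       362.50       293.4329       880.2988       3,521.1951
  4       362.50       273.4696     1,093.8786       5,469.3929
  5     5,362.50     3,770.2374    18,851.1869     113,107.1215
  Σ                  4,989.8313    21,792.9092     124,662.5063
P = 4,989.8313.
Convexity = Σ t(t+1)·PV / [P·(1+y)²] = 124,662.5063 / (4,989.8313 × 1.151329) = 21.69954.

21.70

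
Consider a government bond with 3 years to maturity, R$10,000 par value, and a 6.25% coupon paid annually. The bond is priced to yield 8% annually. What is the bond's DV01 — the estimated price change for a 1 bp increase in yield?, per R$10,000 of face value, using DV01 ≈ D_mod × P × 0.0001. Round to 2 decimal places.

Periodic yield y = 0.08.
  t   CF        PV=CF/(1+0.08)^t    t·PV
  1       625.00       578.7037       578.7037
  2       625.00       535.8368     1,071.6735
  3    10,625.00     8,434.4676    25,303.4027
  Σ                  9,549.0080    26,953.7799
P = 9,549.0080; D_Mac = 2.82268 yrs; D_mod = 2.61359 yrs.
DV01 ≈ 2.61359 × 9,549.0080 × 0.0001 = 2.495720.

R$2.50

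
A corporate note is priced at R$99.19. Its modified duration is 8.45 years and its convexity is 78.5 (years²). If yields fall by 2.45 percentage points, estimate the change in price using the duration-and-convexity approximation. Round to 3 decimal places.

Duration effect: -D_mod·Δy = -8.45 × (-0.0245) = +0.207025
Convexity effect: ½·C·(Δy)² = 0.5 × 78.5 × (-0.0245)² = +0.0235598125
ΔP/P ≈ +0.207025 + 0.0235598125 = +0.2305848125
ΔP ≈ 99.19 × (+0.2305848125) = +22.871707551875.

+R$22.872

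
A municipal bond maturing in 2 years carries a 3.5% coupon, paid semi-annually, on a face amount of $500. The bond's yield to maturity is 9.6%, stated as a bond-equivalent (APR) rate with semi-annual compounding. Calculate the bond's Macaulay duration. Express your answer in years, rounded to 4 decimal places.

1.9455 years

Periodic yield y = 0.048. Discount each cash flow and weight by its period:
  t   CF        PV=CF/(1+0.048)^t    t·PV
  1         8.75         8.3492         8.3492
  2         8.75         7.9668        15.9337
  3         8.75         7.6019        22.8058
  4       508.75       421.7541     1,687.0163
  Σ                    445.6721     1,734.1050
Price P = Σ PV = 445.6721.
Macaulay duration = Σ(t·PV) / P = 1,734.1050 / 445.6721 = 3.89099 half-year periods.
In years: 3.89099 / 2 = 1.94549 years.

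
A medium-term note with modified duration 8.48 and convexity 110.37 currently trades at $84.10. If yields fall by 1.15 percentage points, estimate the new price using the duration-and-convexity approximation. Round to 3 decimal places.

Duration effect: -D_mod·Δy = -8.48 × (-0.0115) = +0.097520
Convexity effect: ½·C·(Δy)² = 0.5 × 110.37 × (-0.0115)² = +0.00729821625
ΔP/P ≈ +0.097520 + 0.00729821625 = +0.10481821625
New price ≈ 84.10 × (1 + 0.10481821625) = 92.915211986625.

$92.915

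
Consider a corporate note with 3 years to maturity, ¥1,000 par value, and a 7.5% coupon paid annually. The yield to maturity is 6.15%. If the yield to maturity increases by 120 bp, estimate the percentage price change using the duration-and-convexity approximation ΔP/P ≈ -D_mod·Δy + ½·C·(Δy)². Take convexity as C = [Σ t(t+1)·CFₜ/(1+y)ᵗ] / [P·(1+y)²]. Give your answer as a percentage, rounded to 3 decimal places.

With y = 0.0615:
  t   CF        PV=CF/(1+0.0615)^t    t·PV        t(t+1)·PV
  1        75.00        70.6547        70.6547         141.3095
  2        75.00        66.5612       133.1224         399.3673
  3     1,075.00       898.7698     2,696.3094      10,785.2375
  Σ                  1,035.9857     2,900.0866      11,325.9143
P = 1,035.9857; D_Mac = 2.79935 yrs; D_mod = 2.63716 yrs; C = 9.70241.
Duration effect: -2.63716 × (+0.012) = -0.031646
Convexity effect: 0.5 × 9.70241 × (0.012)² = +0.0006986
ΔP/P ≈ -0.031646 + 0.0006986 = -0.030947 = -3.0947%.

-3.095%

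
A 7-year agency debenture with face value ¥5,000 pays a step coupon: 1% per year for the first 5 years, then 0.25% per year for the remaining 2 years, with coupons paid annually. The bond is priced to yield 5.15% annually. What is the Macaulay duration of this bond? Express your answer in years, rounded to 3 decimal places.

Periodic yield y = 0.0515. Discount each cash flow and weight by its year:
  t   CF        PV=CF/(1+0.0515)^t    t·PV
  1        50.00        47.5511        47.5511
  2        50.00        45.2222        90.4444
  3        50.00        43.0073       129.0219
  4        50.00        40.9009       163.6036
  5        50.00        38.8977       194.4884
  6        12.50         9.2481        55.4888
  7     5,012.50     3,526.8700    24,688.0897
  Σ                  3,751.6973    25,368.6879
Price P = Σ PV = 3,751.6973.
Macaulay duration = Σ(t·PV) / P = 25,368.6879 / 3,751.6973 = 6.76192 years.

6.762 years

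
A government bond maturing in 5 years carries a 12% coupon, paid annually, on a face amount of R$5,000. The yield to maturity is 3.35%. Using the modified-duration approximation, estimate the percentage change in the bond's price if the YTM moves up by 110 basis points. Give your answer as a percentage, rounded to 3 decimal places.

Periodic yield y = 0.0335. Modified duration first:
  t   CF        PV=CF/(1+0.0335)^t    t·PV
  1       600.00       580.5515       580.5515
  2       600.00       561.7335     1,123.4669
  3       600.00       543.5254     1,630.5761
  4       600.00       525.9075     2,103.6298
  5     5,600.00     4,749.3658    23,746.8291
  Σ                  6,961.0836    29,185.0534
P = 6,961.0836; D_Mac = 4.19260 yrs; D_mod = 4.19260/(1+0.0335) = 4.05670 yrs.
ΔP/P ≈ -D_mod · Δy = -4.05670 × (+0.011) = -0.044624 = -4.4624%.

-4.462%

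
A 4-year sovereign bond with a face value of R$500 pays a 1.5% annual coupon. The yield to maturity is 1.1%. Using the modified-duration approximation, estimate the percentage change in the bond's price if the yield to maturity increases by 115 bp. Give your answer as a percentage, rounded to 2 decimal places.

-4.45%

Periodic yield y = 0.011. Modified duration first:
  t   CF        PV=CF/(1+0.011)^t    t·PV
  1         7.50         7.4184         7.4184
  2         7.50         7.3377        14.6754
  3         7.50         7.2578        21.7735
  4       507.50       485.7708     1,943.0833
  Σ                    507.7847     1,986.9506
P = 507.7847; D_Mac = 3.91298 yrs; D_mod = 3.91298/(1+0.011) = 3.87040 yrs.
ΔP/P ≈ -D_mod · Δy = -3.87040 × (+0.0115) = -0.044510 = -4.4510%.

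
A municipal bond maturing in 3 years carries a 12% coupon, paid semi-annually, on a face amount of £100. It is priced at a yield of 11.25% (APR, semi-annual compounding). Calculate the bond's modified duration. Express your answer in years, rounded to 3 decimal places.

2.471 years

Periodic yield y = 0.05625. First find Macaulay duration:
  t   CF        PV=CF/(1+0.05625)^t    t·PV
  1         6.00         5.6805         5.6805
  2         6.00         5.3780        10.7559
  3         6.00         5.0916        15.2747
  4         6.00         4.8204        19.2817
  5         6.00         4.5637        22.8185
  6       106.00        76.3318       457.9908
  Σ                    101.8659       531.8021
P = 101.8659; Macaulay duration = 531.8021 / 101.8659 = 5.22061 half-year periods = 2.61030 years.
Modified duration = D_Mac / (1 + y) = 2.61030 / 1.05625 = 2.47129 years.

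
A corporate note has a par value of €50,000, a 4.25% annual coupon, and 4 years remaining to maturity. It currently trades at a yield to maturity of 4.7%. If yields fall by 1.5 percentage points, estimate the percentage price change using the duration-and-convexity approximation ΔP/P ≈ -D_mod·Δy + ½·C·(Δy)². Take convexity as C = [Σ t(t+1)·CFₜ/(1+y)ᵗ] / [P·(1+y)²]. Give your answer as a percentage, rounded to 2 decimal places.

+5.58%

With y = 0.047:
  t   CF        PV=CF/(1+0.047)^t    t·PV        t(t+1)·PV
  1     2,125.00     2,029.6084     2,029.6084       4,059.2168
  2     2,125.00     1,938.4990     3,876.9979      11,630.9937
  3     2,125.00     1,851.4794     5,554.4383      22,217.7531
  4    52,125.00    43,376.9829   173,507.9316     867,539.6581
  Σ                 49,196.5697   184,968.9762     905,447.6217
P = 49,196.5697; D_Mac = 3.75979 yrs; D_mod = 3.59102 yrs; C = 16.78940.
Duration effect: -3.59102 × (-0.015) = +0.053865
Convexity effect: 0.5 × 16.78940 × (-0.015)² = +0.0018888
ΔP/P ≈ +0.053865 + 0.0018888 = +0.055754 = +5.5754%.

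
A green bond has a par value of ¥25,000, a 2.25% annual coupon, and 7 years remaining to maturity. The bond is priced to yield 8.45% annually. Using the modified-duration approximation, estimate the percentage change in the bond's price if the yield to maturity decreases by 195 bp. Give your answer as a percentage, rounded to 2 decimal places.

Periodic yield y = 0.0845. Modified duration first:
  t   CF        PV=CF/(1+0.0845)^t    t·PV
  1       562.50       518.6722       518.6722
  2       562.50       478.2593       956.5186
  3       562.50       440.9952     1,322.9856
  4       562.50       406.6346     1,626.5383
  5       562.50       374.9512     1,874.7560
  6       562.50       345.7365     2,074.4188
  7    25,562.50    14,487.5995   101,413.1963
  Σ                 17,052.8484   109,787.0858
P = 17,052.8484; D_Mac = 6.43805 yrs; D_mod = 6.43805/(1+0.0845) = 5.93642 yrs.
ΔP/P ≈ -D_mod · Δy = -5.93642 × (-0.0195) = +0.115760 = +11.5760%.

+11.58%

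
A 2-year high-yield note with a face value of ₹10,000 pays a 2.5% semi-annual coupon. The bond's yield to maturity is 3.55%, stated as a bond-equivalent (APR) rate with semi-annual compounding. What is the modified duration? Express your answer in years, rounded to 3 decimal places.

Periodic yield y = 0.01775. First find Macaulay duration:
  t   CF        PV=CF/(1+0.01775)^t    t·PV
  1       125.00       122.8199       122.8199
  2       125.00       120.6779       241.3558
  3       125.00       118.5732       355.7197
  4    10,125.00     9,436.9268    37,747.7073
  Σ                  9,798.9979    38,467.6028
P = 9,798.9979; Macaulay duration = 38,467.6028 / 9,798.9979 = 3.92567 half-year periods = 1.96283 years.
Modified duration = D_Mac / (1 + y) = 1.96283 / 1.01775 = 1.92860 years.

1.929 years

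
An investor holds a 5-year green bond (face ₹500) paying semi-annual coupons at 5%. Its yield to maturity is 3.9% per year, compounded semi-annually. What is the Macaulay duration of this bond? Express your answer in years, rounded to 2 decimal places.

4.50 years

Periodic yield y = 0.0195. Discount each cash flow and weight by its period:
  t   CF        PV=CF/(1+0.0195)^t    t·PV
  1        12.50        12.2609        12.2609
  2        12.50        12.0264        24.0528
  3        12.50        11.7964        35.3891
  4        12.50        11.5707        46.2830
  5        12.50        11.3494        56.7471
  6        12.50        11.1323        66.7941
  7        12.50        10.9194        76.4359
  8        12.50        10.7106        85.6845
  9        12.50        10.5057        94.5513
  10      512.50       422.4950     4,224.9500
  Σ                    524.7669     4,723.1486
Price P = Σ PV = 524.7669.
Macaulay duration = Σ(t·PV) / P = 4,723.1486 / 524.7669 = 9.00047 half-year periods.
In years: 9.00047 / 2 = 4.50024 years.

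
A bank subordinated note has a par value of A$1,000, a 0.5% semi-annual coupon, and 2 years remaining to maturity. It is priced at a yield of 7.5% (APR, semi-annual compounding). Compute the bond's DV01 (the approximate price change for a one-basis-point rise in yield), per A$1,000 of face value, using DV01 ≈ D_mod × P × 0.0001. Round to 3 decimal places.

Periodic yield y = 0.0375.
  t   CF        PV=CF/(1+0.0375)^t    t·PV
  1         2.50         2.4096         2.4096
  2         2.50         2.3225         4.6451
  3         2.50         2.2386         6.7158
  4     1,002.50       865.2308     3,460.9231
  Σ                    872.2016     3,474.6936
P = 872.2016; D_Mac = 3.98382 half-year periods = 1.99191 yrs; D_mod = 1.91991 yrs.
DV01 ≈ 1.91991 × 872.2016 × 0.0001 = 0.167455.

A$0.167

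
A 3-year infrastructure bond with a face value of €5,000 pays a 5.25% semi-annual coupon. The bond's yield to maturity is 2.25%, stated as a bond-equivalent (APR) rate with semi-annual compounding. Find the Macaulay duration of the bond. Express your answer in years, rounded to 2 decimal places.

Periodic yield y = 0.01125. Discount each cash flow and weight by its period:
  t   CF        PV=CF/(1+0.01125)^t    t·PV
  1       131.25       129.7899       129.7899
  2       131.25       128.3460       256.6919
  3       131.25       126.9181       380.7544
  4       131.25       125.5062       502.0248
  5       131.25       124.1100       620.5498
  6     5,131.25     4,798.1295    28,788.7771
  Σ                  5,432.7997    30,678.5879
Price P = Σ PV = 5,432.7997.
Macaulay duration = Σ(t·PV) / P = 30,678.5879 / 5,432.7997 = 5.64692 half-year periods.
In years: 5.64692 / 2 = 2.82346 years.

2.82 years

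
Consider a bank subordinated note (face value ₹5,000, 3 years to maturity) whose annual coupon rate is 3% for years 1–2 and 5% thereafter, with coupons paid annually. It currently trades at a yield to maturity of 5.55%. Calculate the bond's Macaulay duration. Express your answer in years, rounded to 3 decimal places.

2.912 years

Periodic yield y = 0.0555. Discount each cash flow and weight by its year:
  t   CF        PV=CF/(1+0.0555)^t    t·PV
  1       150.00       142.1127       142.1127
  2       150.00       134.6402       269.2804
  3     5,250.00     4,464.6209    13,393.8628
  Σ                  4,741.3739    13,805.2559
Price P = Σ PV = 4,741.3739.
Macaulay duration = Σ(t·PV) / P = 13,805.2559 / 4,741.3739 = 2.91166 years.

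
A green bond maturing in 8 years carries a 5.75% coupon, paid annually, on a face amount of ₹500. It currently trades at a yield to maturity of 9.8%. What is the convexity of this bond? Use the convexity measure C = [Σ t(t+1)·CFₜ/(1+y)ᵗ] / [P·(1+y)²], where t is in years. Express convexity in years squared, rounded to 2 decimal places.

44.40

With y = 0.098:
  t   CF        PV=CF/(1+0.098)^t    t·PV        t(t+1)·PV
  1        28.75        26.1840        26.1840          52.3679
  2        28.75        23.8470        47.6939         143.0818
  3        28.75        21.7186        65.1557         260.6226
  4        28.75        19.7801        79.1204         395.6020
  5        28.75        18.0147        90.0733         540.4399
  6        28.75        16.4068        98.4408         689.0855
  7        28.75        14.9424       104.5971         836.7765
  8       528.75       250.2832     2,002.2654      18,020.3888
  Σ                    391.1767     2,513.5305      20,938.3650
P = 391.1767.
Convexity = Σ t(t+1)·PV / [P·(1+y)²] = 20,938.3650 / (391.1767 × 1.205604) = 44.39818.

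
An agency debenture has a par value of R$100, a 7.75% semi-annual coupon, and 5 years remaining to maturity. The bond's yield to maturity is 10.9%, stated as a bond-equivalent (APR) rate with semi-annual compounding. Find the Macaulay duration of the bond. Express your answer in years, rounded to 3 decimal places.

Periodic yield y = 0.0545. Discount each cash flow and weight by its period:
  t   CF        PV=CF/(1+0.0545)^t    t·PV
  1        3.875         3.6747         3.6747
  2        3.875         3.4848         6.9696
  3        3.875         3.3047         9.9141
  4        3.875         3.1339        12.5356
  5        3.875         2.9719        14.8597
  6        3.875         2.8183        16.9100
  7        3.875         2.6727        18.7087
  8        3.875         2.5345        20.2763
  9        3.875         2.4035        21.6319
  10     103.875        61.1006       611.0056
  Σ                     88.0997       736.4862
Price P = Σ PV = 88.0997.
Macaulay duration = Σ(t·PV) / P = 736.4862 / 88.0997 = 8.35969 half-year periods.
In years: 8.35969 / 2 = 4.17984 years.

4.180 years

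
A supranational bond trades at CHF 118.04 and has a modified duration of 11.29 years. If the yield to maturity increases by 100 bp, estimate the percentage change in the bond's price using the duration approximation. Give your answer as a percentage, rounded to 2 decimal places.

Duration approximation: ΔP/P ≈ -D_mod · Δy = -11.29 × (+0.01) = -0.112900.
As a percentage: -11.2900%.

-11.29%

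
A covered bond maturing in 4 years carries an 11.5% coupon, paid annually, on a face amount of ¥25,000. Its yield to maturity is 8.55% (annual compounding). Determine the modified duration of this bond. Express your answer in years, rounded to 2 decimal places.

3.18 years

Periodic yield y = 0.0855. First find Macaulay duration:
  t   CF        PV=CF/(1+0.0855)^t    t·PV
  1     2,875.00     2,648.5491     2,648.5491
  2     2,875.00     2,439.9346     4,879.8693
  3     2,875.00     2,247.7519     6,743.2556
  4    27,875.00    20,076.8496    80,307.3983
  Σ                 27,413.0851    94,579.0722
P = 27,413.0851; Macaulay duration = 94,579.0722 / 27,413.0851 = 3.45014 years.
Modified duration = D_Mac / (1 + y) = 3.45014 / 1.0855 = 3.17839 years.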